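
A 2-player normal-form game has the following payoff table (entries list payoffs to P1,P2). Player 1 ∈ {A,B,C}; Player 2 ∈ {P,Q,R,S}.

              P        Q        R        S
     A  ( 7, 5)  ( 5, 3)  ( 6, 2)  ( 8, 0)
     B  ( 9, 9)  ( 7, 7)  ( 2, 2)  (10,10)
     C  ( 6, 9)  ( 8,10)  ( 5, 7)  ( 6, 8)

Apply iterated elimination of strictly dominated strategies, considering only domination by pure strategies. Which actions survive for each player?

P2 drop R (P beats it: A:5>2 B:9>2 C:9>7)
P1 drop A (B beats it: P:9>7 Q:7>5 S:10>8)
P1→{B,C} P2→{P,Q,S}

Remaining: P1:{B,C} P2:{P,Q,S}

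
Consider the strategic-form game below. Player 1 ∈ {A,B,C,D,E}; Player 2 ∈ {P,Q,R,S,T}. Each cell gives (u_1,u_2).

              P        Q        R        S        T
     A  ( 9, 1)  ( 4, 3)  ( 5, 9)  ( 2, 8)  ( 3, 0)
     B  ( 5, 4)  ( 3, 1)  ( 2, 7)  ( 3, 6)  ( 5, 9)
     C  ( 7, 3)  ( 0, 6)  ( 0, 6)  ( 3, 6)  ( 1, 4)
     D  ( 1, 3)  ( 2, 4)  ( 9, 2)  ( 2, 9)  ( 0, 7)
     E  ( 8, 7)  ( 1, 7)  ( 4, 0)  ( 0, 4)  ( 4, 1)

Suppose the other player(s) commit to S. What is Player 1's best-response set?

argmax u_1 = {B,C}

u_1(A vs S) = 2
u_1(B vs S) = 3
u_1(C vs S) = 3
u_1(D vs S) = 2
u_1(E vs S) = 0
max payoff 3 at {B,C}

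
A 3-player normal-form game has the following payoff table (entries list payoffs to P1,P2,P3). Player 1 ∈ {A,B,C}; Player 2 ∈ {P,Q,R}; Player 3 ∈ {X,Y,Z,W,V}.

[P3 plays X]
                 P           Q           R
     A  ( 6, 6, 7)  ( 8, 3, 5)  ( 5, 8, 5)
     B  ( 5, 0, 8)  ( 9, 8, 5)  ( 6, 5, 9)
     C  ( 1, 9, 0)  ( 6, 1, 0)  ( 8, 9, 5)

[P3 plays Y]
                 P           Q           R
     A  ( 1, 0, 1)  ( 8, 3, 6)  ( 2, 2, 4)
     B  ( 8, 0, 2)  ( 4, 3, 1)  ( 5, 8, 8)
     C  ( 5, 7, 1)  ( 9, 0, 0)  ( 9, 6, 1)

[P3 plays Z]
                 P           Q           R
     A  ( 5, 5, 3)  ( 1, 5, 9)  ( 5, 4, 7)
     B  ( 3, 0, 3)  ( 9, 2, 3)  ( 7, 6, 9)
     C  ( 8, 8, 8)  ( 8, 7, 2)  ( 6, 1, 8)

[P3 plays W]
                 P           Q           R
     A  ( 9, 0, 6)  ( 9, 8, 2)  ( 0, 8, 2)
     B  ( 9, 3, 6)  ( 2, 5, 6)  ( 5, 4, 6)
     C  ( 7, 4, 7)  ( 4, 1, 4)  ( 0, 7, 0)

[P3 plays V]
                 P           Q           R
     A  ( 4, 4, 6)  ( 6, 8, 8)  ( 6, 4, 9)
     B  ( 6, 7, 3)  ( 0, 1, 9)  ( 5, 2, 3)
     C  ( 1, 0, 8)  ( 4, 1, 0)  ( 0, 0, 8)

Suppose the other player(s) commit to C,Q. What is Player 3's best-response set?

u_3(X vs C,Q) = 0
u_3(Y vs C,Q) = 0
u_3(Z vs C,Q) = 2
u_3(W vs C,Q) = 4
u_3(V vs C,Q) = 0
max payoff 4 at {W}

BR_3 = {W}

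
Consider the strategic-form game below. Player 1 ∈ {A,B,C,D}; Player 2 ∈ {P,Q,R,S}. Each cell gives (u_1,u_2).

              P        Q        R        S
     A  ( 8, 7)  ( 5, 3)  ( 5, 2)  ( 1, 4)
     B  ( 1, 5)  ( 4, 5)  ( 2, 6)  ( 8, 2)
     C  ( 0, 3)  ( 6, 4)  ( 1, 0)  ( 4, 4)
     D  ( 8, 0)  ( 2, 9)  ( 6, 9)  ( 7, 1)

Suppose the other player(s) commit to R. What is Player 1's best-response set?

BR_1 = {D}

u_1(A vs R) = 5
u_1(B vs R) = 2
u_1(C vs R) = 1
u_1(D vs R) = 6
max payoff 6 at {D}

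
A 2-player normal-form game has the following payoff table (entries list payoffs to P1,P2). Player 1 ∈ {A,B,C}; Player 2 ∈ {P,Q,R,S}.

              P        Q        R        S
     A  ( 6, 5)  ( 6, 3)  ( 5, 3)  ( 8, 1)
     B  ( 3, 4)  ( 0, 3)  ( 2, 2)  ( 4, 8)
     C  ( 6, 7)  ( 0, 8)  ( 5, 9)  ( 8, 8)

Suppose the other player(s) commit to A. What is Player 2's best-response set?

BR_2 = {P}

u_2(P vs A) = 5
u_2(Q vs A) = 3
u_2(R vs A) = 3
u_2(S vs A) = 1
max payoff 5 at {P}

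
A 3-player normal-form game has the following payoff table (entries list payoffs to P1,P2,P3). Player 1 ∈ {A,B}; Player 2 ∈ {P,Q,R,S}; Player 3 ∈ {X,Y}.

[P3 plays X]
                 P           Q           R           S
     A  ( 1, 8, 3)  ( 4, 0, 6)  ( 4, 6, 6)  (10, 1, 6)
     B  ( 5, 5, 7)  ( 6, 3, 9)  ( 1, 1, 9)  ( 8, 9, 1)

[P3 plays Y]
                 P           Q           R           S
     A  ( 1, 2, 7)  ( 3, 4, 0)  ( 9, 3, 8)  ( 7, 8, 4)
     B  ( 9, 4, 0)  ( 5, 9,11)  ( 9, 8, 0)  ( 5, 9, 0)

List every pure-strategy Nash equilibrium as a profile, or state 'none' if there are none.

(A,P,X): not NE [P1→B gives 5>1; P3→Y gives 7>3]
(A,P,Y): not NE [P1→B gives 9>1; P2→S gives 8>2]
(A,Q,X): not NE [P1→B gives 6>4; P2→P gives 8>0]
(A,Q,Y): not NE [P1→B gives 5>3; P2→S gives 8>4; P3→X gives 6>0]
(A,R,X): not NE [P2→P gives 8>6; P3→Y gives 8>6]
(A,R,Y): not NE [P2→S gives 8>3]
(A,S,X): not NE [P2→P gives 8>1]
(A,S,Y): not NE [P3→X gives 6>4]
(B,P,X): not NE [P2→S gives 9>5]
(B,P,Y): not NE [P2→S gives 9>4; P3→X gives 7>0]
(B,Q,X): not NE [P2→S gives 9>3; P3→Y gives 11>9]
(B,Q,Y): NE
(B,R,X): not NE [P1→A gives 4>1; P2→S gives 9>1]
(B,R,Y): not NE [P2→S gives 9>8; P3→X gives 9>0]
(B,S,X): not NE [P1→A gives 10>8]
(B,S,Y): not NE [P1→A gives 7>5; P3→X gives 1>0]

NE set: (B,Q,Y)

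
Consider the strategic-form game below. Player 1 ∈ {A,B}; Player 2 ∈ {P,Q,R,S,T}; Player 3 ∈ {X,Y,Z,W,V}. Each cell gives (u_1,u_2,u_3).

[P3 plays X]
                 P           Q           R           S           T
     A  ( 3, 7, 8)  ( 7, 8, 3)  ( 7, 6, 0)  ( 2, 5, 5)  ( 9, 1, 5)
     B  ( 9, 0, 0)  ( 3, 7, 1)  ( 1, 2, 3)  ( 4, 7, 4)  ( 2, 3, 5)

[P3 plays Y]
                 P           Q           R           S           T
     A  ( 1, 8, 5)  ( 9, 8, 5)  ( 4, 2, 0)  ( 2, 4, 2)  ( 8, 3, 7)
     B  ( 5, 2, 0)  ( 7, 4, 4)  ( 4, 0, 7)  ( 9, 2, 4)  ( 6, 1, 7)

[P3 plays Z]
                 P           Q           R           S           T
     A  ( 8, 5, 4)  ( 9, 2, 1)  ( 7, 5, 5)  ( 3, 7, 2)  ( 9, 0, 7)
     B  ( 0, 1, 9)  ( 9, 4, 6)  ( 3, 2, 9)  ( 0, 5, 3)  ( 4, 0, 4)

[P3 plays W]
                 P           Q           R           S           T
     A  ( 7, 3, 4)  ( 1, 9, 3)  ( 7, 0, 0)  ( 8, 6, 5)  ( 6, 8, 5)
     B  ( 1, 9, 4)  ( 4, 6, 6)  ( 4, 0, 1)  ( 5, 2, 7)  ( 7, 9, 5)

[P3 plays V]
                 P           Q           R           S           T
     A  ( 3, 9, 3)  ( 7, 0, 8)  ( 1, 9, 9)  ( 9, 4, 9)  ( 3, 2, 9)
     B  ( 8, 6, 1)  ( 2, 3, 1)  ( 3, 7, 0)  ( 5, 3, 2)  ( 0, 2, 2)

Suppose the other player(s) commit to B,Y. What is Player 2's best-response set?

u_2(P vs B,Y) = 2
u_2(Q vs B,Y) = 4
u_2(R vs B,Y) = 0
u_2(S vs B,Y) = 2
u_2(T vs B,Y) = 1
max payoff 4 at {Q}

argmax u_2 = {Q}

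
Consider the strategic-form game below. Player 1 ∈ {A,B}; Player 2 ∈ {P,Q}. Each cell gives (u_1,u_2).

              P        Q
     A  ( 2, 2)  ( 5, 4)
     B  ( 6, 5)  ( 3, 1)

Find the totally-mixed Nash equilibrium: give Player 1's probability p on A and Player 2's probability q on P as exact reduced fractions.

(p,q) = (2/3, 1/3)

P1 indiff ⇒ q·2+(1-q)·5 = q·6+(1-q)·3 ⇒ q(-4) = (1-q)(-2) ⇒ q = 1/3
P2 indiff ⇒ p·2+(1-p)·5 = p·4+(1-p)·1 ⇒ p(-2) = (1-p)(-4) ⇒ p = 2/3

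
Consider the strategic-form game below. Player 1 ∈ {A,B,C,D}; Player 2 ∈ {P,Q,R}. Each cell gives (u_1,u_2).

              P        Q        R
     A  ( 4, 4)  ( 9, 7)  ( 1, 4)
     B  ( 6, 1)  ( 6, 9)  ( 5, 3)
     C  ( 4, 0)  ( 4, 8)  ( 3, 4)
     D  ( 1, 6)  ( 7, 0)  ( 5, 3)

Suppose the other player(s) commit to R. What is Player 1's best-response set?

P1 best: {B,D}

u_1(A vs R) = 1
u_1(B vs R) = 5
u_1(C vs R) = 3
u_1(D vs R) = 5
max payoff 5 at {B,D}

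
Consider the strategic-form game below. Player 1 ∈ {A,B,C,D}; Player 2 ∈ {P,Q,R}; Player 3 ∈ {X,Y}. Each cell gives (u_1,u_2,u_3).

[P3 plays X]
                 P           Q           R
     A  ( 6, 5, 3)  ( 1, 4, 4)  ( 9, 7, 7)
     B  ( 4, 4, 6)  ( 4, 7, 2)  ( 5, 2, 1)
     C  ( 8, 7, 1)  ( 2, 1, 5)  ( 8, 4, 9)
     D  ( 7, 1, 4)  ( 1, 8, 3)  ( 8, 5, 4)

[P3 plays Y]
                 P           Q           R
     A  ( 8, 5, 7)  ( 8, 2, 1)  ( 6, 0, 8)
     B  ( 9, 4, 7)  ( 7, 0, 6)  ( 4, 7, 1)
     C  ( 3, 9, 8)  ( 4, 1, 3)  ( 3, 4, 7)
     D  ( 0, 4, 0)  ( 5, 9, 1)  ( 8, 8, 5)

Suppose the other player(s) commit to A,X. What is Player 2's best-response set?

u_2(P vs A,X) = 5
u_2(Q vs A,X) = 4
u_2(R vs A,X) = 7
max payoff 7 at {R}

argmax u_2 = {R}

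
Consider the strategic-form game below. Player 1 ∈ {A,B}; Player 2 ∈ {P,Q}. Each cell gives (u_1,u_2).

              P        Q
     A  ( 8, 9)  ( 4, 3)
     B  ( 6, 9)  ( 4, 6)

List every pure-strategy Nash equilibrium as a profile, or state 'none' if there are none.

NE set: (A,P)

(A,P): NE
(A,Q): not NE [P2→P gives 9>3]
(B,P): not NE [P1→A gives 8>6]
(B,Q): not NE [P2→P gives 9>6]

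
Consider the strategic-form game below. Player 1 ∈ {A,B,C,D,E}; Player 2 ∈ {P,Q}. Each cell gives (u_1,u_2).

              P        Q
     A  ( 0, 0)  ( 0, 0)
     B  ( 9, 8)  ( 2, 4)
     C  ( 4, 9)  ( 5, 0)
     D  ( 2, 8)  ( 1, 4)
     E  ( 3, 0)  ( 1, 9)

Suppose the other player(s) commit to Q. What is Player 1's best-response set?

u_1(A vs Q) = 0
u_1(B vs Q) = 2
u_1(C vs Q) = 5
u_1(D vs Q) = 1
u_1(E vs Q) = 1
max payoff 5 at {C}

argmax u_1 = {C}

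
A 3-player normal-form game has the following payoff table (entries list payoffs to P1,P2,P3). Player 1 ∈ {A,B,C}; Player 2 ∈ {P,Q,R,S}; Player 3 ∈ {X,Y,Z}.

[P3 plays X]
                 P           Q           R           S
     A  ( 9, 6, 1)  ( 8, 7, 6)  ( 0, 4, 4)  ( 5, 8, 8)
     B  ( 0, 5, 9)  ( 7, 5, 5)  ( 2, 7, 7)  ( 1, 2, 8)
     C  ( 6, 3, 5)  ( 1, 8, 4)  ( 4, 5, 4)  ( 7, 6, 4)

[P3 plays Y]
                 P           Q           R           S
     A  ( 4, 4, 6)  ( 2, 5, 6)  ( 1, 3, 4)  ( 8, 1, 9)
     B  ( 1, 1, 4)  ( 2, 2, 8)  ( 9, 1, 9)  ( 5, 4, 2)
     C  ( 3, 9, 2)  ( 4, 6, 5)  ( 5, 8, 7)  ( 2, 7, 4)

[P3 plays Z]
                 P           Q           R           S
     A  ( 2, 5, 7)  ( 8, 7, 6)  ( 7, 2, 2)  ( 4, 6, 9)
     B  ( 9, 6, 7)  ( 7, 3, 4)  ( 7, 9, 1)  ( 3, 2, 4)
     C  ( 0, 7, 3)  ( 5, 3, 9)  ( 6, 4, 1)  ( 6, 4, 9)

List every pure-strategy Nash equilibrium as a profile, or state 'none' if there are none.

PSNE = {(A,Q,Z)}

(A,P,X): not NE [P2→S gives 8>6; P3→Z gives 7>1]
(A,P,Y): not NE [P2→Q gives 5>4; P3→Z gives 7>6]
(A,P,Z): not NE [P1→B gives 9>2; P2→Q gives 7>5]
(A,Q,X): not NE [P2→S gives 8>7]
(A,Q,Y): not NE [P1→C gives 4>2]
(A,Q,Z): NE
(A,R,X): not NE [P1→C gives 4>0; P2→S gives 8>4]
(A,R,Y): not NE [P1→B gives 9>1; P2→Q gives 5>3]
(A,R,Z): not NE [P2→Q gives 7>2; P3→Y gives 4>2]
(A,S,X): not NE [P1→C gives 7>5; P3→Z gives 9>8]
(A,S,Y): not NE [P2→Q gives 5>1]
(A,S,Z): not NE [P1→C gives 6>4; P2→Q gives 7>6]
(B,P,X): not NE [P1→A gives 9>0; P2→R gives 7>5]
(B,P,Y): not NE [P1→A gives 4>1; P2→S gives 4>1; P3→X gives 9>4]
(B,P,Z): not NE [P2→R gives 9>6; P3→X gives 9>7]
(B,Q,X): not NE [P1→A gives 8>7; P2→R gives 7>5; P3→Y gives 8>5]
(B,Q,Y): not NE [P1→C gives 4>2; P2→S gives 4>2]
(B,Q,Z): not NE [P1→A gives 8>7; P2→R gives 9>3; P3→Y gives 8>4]
(B,R,X): not NE [P1→C gives 4>2; P3→Y gives 9>7]
(B,R,Y): not NE [P2→S gives 4>1]
(B,R,Z): not NE [P3→Y gives 9>1]
(B,S,X): not NE [P1→C gives 7>1; P2→R gives 7>2]
(B,S,Y): not NE [P1→A gives 8>5; P3→X gives 8>2]
(B,S,Z): not NE [P1→C gives 6>3; P2→R gives 9>2; P3→X gives 8>4]
(C,P,X): not NE [P1→A gives 9>6; P2→Q gives 8>3]
(C,P,Y): not NE [P1→A gives 4>3; P3→X gives 5>2]
(C,P,Z): not NE [P1→B gives 9>0; P3→X gives 5>3]
(C,Q,X): not NE [P1→A gives 8>1; P3→Z gives 9>4]
(C,Q,Y): not NE [P2→P gives 9>6; P3→Z gives 9>5]
(C,Q,Z): not NE [P1→A gives 8>5; P2→P gives 7>3]
(C,R,X): not NE [P2→Q gives 8>5; P3→Y gives 7>4]
(C,R,Y): not NE [P1→B gives 9>5; P2→P gives 9>8]
(C,R,Z): not NE [P1→B gives 7>6; P2→P gives 7>4; P3→Y gives 7>1]
(C,S,X): not NE [P2→Q gives 8>6; P3→Z gives 9>4]
(C,S,Y): not NE [P1→A gives 8>2; P2→P gives 9>7; P3→Z gives 9>4]
(C,S,Z): not NE [P2→P gives 7>4]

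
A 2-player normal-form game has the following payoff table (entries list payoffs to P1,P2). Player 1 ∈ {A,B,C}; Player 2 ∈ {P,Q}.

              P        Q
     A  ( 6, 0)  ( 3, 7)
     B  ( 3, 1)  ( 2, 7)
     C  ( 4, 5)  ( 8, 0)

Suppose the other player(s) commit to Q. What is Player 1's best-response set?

u_1(A vs Q) = 3
u_1(B vs Q) = 2
u_1(C vs Q) = 8
max payoff 8 at {C}

BR_1 = {C}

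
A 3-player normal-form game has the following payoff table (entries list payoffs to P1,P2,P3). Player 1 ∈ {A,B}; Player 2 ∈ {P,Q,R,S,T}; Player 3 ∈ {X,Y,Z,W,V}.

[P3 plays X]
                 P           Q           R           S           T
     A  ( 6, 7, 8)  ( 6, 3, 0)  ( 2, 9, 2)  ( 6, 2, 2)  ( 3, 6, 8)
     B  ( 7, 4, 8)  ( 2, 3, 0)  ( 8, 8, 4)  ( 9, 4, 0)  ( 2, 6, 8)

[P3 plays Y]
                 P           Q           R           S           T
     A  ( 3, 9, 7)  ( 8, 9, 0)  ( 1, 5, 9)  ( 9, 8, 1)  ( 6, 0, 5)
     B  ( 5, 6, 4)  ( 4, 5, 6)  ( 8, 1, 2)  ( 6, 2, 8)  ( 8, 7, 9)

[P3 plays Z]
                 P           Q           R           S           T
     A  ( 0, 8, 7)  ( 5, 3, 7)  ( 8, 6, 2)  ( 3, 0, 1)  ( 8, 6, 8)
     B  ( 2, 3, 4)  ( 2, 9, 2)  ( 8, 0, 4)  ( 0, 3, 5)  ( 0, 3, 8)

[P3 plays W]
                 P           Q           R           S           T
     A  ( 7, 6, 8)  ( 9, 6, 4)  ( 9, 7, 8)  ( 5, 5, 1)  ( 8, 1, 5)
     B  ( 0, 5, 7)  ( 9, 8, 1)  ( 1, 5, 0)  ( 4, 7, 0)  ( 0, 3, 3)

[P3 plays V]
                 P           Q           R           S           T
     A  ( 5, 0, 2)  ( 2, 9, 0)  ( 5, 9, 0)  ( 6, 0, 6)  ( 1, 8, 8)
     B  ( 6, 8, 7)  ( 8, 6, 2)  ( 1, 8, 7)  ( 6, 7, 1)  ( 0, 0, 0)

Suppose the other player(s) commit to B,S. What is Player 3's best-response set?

u_3(X vs B,S) = 0
u_3(Y vs B,S) = 8
u_3(Z vs B,S) = 5
u_3(W vs B,S) = 0
u_3(V vs B,S) = 1
max payoff 8 at {Y}

BR_3 = {Y}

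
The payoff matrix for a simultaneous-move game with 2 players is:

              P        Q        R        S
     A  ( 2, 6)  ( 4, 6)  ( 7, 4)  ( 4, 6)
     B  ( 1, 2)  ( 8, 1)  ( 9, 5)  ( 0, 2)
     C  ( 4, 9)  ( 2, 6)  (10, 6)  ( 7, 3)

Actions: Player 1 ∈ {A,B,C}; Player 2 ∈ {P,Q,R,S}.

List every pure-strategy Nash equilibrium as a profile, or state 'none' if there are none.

(A,P): not NE [P1→C gives 4>2]
(A,Q): not NE [P1→B gives 8>4]
(A,R): not NE [P1→C gives 10>7; P2→S gives 6>4]
(A,S): not NE [P1→C gives 7>4]
(B,P): not NE [P1→C gives 4>1; P2→R gives 5>2]
(B,Q): not NE [P2→R gives 5>1]
(B,R): not NE [P1→C gives 10>9]
(B,S): not NE [P1→C gives 7>0; P2→R gives 5>2]
(C,P): NE
(C,Q): not NE [P1→B gives 8>2; P2→P gives 9>6]
(C,R): not NE [P2→P gives 9>6]
(C,S): not NE [P2→P gives 9>3]

PSNE = {(C,P)}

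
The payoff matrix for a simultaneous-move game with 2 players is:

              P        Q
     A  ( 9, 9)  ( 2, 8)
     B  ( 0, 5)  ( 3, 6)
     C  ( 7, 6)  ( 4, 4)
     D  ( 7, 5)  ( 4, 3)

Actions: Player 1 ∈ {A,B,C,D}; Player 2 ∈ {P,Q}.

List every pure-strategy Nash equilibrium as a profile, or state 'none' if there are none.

NE set: (A,P)

(A,P): NE
(A,Q): not NE [P1→D gives 4>2; P2→P gives 9>8]
(B,P): not NE [P1→A gives 9>0; P2→Q gives 6>5]
(B,Q): not NE [P1→D gives 4>3]
(C,P): not NE [P1→A gives 9>7]
(C,Q): not NE [P2→P gives 6>4]
(D,P): not NE [P1→A gives 9>7]
(D,Q): not NE [P2→P gives 5>3]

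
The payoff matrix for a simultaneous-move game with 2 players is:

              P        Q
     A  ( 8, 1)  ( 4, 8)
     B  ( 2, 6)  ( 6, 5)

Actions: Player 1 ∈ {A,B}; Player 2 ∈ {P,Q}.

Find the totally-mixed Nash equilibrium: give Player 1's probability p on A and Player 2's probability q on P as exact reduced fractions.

p=1/8, q=1/4

P1 indiff ⇒ q·8+(1-q)·4 = q·2+(1-q)·6 ⇒ q(6) = (1-q)(2) ⇒ q = 1/4
P2 indiff ⇒ p·1+(1-p)·6 = p·8+(1-p)·5 ⇒ p(-7) = (1-p)(-1) ⇒ p = 1/8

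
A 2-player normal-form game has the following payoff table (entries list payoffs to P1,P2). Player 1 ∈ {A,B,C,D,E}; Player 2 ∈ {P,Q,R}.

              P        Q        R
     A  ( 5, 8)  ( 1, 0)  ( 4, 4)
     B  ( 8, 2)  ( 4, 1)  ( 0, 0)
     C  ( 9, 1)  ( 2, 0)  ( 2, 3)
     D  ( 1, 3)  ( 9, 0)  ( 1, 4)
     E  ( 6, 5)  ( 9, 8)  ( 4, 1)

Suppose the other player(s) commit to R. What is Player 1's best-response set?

argmax u_1 = {A,E}

u_1(A vs R) = 4
u_1(B vs R) = 0
u_1(C vs R) = 2
u_1(D vs R) = 1
u_1(E vs R) = 4
max payoff 4 at {A,E}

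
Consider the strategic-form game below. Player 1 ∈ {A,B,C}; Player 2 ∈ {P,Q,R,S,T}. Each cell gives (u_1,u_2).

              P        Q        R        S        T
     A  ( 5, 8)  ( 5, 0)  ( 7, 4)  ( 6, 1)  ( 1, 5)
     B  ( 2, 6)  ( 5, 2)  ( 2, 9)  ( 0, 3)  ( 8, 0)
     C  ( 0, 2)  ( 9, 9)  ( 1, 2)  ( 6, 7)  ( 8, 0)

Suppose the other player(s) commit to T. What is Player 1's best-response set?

P1 best: {B,C}

u_1(A vs T) = 1
u_1(B vs T) = 8
u_1(C vs T) = 8
max payoff 8 at {B,C}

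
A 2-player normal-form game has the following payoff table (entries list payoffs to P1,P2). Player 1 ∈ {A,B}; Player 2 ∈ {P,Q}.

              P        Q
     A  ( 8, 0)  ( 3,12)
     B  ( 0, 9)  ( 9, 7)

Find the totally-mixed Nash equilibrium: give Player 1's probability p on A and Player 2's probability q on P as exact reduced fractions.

p=1/7, q=3/7

P1 indiff ⇒ q·8+(1-q)·3 = q·0+(1-q)·9 ⇒ q(8) = (1-q)(6) ⇒ q = 3/7
P2 indiff ⇒ p·0+(1-p)·9 = p·12+(1-p)·7 ⇒ p(-12) = (1-p)(-2) ⇒ p = 1/7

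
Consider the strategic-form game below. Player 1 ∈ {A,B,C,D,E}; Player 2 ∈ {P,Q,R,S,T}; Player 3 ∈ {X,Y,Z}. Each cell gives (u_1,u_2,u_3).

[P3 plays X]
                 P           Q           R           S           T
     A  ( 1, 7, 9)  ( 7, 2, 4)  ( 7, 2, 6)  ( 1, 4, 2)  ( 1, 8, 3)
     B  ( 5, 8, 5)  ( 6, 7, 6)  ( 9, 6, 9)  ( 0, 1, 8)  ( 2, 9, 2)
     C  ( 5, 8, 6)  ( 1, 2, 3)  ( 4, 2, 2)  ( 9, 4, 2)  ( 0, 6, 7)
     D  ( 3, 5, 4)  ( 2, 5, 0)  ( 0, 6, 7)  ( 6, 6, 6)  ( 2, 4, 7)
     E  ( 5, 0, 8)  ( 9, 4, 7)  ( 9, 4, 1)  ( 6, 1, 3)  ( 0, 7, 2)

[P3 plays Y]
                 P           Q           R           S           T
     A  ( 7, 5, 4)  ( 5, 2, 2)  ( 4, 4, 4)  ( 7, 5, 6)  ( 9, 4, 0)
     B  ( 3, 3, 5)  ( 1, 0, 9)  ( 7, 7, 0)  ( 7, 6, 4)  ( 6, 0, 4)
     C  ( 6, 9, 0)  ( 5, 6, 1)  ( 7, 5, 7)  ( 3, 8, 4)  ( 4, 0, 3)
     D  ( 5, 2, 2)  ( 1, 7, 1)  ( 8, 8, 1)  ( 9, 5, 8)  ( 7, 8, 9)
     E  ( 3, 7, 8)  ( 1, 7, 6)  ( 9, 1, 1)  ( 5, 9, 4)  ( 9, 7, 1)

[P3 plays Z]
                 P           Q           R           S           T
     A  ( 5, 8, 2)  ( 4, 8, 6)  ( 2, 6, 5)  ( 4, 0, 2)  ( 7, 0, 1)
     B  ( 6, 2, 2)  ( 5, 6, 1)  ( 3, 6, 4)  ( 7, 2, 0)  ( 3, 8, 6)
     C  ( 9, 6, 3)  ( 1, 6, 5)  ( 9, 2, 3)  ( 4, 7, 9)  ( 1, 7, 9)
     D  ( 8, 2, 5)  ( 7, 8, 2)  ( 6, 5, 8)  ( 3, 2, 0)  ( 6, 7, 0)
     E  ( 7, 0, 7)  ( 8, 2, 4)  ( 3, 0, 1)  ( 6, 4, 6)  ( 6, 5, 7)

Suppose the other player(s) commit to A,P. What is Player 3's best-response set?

P3 best: {X}

u_3(X vs A,P) = 9
u_3(Y vs A,P) = 4
u_3(Z vs A,P) = 2
max payoff 9 at {X}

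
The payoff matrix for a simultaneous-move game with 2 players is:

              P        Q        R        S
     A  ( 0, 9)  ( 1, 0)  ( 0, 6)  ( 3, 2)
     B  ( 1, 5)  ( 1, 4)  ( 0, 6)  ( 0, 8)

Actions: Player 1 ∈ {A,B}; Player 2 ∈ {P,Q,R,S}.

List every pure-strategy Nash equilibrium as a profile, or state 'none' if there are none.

(A,P): not NE [P1→B gives 1>0]
(A,Q): not NE [P2→P gives 9>0]
(A,R): not NE [P2→P gives 9>6]
(A,S): not NE [P2→P gives 9>2]
(B,P): not NE [P2→S gives 8>5]
(B,Q): not NE [P2→S gives 8>4]
(B,R): not NE [P2→S gives 8>6]
(B,S): not NE [P1→A gives 3>0]

No pure NE.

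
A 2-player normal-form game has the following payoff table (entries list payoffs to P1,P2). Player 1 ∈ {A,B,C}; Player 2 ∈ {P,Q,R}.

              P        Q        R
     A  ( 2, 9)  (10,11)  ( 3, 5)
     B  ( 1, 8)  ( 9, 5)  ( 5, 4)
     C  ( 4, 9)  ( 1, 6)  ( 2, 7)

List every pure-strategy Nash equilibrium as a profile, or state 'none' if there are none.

(A,P): not NE [P1→C gives 4>2; P2→Q gives 11>9]
(A,Q): NE
(A,R): not NE [P1→B gives 5>3; P2→Q gives 11>5]
(B,P): not NE [P1→C gives 4>1]
(B,Q): not NE [P1→A gives 10>9; P2→P gives 8>5]
(B,R): not NE [P2→P gives 8>4]
(C,P): NE
(C,Q): not NE [P1→A gives 10>1; P2→P gives 9>6]
(C,R): not NE [P1→B gives 5>2; P2→P gives 9>7]

PSNE = {(A,Q), (C,P)}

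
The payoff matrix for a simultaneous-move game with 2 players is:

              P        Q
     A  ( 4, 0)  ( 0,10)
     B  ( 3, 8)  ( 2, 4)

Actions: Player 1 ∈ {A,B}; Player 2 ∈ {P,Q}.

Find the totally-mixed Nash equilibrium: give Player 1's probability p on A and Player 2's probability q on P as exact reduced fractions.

P1 indiff ⇒ q·4+(1-q)·0 = q·3+(1-q)·2 ⇒ q(1) = (1-q)(2) ⇒ q = 2/3
P2 indiff ⇒ p·0+(1-p)·8 = p·10+(1-p)·4 ⇒ p(-10) = (1-p)(-4) ⇒ p = 2/7

P1 mixes 2/7 on A; P2 mixes 2/3 on P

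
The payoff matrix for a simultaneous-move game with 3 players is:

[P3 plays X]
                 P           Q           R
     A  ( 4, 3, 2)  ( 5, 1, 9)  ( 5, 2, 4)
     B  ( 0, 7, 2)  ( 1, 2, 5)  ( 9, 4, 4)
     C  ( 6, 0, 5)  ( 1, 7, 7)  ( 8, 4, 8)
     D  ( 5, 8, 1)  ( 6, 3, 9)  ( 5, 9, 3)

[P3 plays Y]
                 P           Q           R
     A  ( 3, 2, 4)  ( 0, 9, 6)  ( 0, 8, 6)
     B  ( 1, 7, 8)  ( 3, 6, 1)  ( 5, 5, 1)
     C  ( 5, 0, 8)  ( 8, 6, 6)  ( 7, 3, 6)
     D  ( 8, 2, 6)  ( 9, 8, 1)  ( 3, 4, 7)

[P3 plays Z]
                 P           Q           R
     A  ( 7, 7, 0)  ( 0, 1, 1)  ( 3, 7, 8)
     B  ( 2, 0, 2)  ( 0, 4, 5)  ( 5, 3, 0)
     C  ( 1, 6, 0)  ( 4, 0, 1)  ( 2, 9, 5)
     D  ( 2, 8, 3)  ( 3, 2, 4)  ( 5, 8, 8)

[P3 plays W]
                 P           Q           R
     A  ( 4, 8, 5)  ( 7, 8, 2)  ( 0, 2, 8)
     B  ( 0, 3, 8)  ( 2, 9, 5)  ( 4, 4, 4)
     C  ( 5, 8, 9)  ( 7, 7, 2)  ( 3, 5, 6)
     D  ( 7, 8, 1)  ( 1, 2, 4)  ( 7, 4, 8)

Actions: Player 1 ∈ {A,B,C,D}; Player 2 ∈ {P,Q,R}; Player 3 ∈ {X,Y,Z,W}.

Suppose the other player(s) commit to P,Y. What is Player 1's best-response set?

u_1(A vs P,Y) = 3
u_1(B vs P,Y) = 1
u_1(C vs P,Y) = 5
u_1(D vs P,Y) = 8
max payoff 8 at {D}

argmax u_1 = {D}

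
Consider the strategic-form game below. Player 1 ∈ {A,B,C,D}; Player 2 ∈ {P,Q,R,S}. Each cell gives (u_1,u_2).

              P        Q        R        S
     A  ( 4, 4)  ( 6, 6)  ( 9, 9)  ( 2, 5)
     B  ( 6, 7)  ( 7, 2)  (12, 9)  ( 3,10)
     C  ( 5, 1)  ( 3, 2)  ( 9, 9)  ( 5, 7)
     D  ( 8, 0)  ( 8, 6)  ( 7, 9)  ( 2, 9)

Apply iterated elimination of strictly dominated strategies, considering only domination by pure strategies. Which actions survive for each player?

P1 drop A (B beats it: P:6>4 Q:7>6 R:12>9 S:3>2)
P2 drop P (R beats it: B:9>7 C:9>1 D:9>0)
P2 drop Q (R beats it: B:9>2 C:9>2 D:9>6)
P1 drop D (B beats it: R:12>7 S:3>2)
P1→{B,C} P2→{R,S}

Remaining: P1:{B,C} P2:{R,S}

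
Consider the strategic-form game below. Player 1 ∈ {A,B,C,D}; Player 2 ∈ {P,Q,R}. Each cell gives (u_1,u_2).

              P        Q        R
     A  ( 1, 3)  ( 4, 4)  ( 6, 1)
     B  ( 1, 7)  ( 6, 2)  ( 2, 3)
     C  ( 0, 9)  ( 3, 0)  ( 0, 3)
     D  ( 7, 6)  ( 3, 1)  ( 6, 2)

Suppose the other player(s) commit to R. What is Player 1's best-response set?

u_1(A vs R) = 6
u_1(B vs R) = 2
u_1(C vs R) = 0
u_1(D vs R) = 6
max payoff 6 at {A,D}

argmax u_1 = {A,D}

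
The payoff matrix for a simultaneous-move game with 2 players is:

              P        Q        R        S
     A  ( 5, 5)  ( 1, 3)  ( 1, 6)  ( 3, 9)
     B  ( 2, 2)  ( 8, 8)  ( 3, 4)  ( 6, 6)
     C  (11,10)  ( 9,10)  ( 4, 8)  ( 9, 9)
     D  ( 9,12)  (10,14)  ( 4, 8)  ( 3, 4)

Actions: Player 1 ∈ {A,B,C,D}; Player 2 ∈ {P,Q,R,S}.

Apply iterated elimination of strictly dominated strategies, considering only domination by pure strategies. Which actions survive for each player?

Remaining: P1:{C,D} P2:{P,Q}

P1 drop A (C beats it: P:11>5 Q:9>1 R:4>1 S:9>3)
P1 drop B (C beats it: P:11>2 Q:9>8 R:4>3 S:9>6)
P2 drop R (P beats it: C:10>8 D:12>8)
P2 drop S (P beats it: C:10>9 D:12>4)
P1→{C,D} P2→{P,Q}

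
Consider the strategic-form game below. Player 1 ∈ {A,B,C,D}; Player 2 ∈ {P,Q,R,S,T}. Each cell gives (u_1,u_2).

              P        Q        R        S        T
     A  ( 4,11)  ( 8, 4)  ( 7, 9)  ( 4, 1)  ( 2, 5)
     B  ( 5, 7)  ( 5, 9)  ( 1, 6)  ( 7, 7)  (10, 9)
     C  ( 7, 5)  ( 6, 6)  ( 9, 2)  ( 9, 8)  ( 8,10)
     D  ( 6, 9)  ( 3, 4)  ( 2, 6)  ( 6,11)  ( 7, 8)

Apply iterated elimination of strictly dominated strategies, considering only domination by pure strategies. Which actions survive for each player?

IESDS → P1:{A,B,C} P2:{P,Q,T}

P1 drop D (C beats it: P:7>6 Q:6>3 R:9>2 S:9>6 T:8>7)
P2 drop R (P beats it: A:11>9 B:7>6 C:5>2)
P2 drop S (T beats it: A:5>1 B:9>7 C:10>8)
P1→{A,B,C} P2→{P,Q,T}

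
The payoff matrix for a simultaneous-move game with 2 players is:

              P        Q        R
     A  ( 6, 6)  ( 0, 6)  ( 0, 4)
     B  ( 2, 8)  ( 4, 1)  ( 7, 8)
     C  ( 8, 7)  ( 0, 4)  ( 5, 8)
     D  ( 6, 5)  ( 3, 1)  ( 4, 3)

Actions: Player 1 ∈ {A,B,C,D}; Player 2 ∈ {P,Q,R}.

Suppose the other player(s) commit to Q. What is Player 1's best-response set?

u_1(A vs Q) = 0
u_1(B vs Q) = 4
u_1(C vs Q) = 0
u_1(D vs Q) = 3
max payoff 4 at {B}

BR_1 = {B}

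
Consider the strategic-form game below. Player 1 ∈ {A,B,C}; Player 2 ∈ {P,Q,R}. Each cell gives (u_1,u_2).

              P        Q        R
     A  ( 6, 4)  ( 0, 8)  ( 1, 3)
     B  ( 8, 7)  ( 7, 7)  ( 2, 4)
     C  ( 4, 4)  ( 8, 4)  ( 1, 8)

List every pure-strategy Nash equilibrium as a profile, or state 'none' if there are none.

NE set: (B,P)

(A,P): not NE [P1→B gives 8>6; P2→Q gives 8>4]
(A,Q): not NE [P1→C gives 8>0]
(A,R): not NE [P1→B gives 2>1; P2→Q gives 8>3]
(B,P): NE
(B,Q): not NE [P1→C gives 8>7]
(B,R): not NE [P2→Q gives 7>4]
(C,P): not NE [P1→B gives 8>4; P2→R gives 8>4]
(C,Q): not NE [P2→R gives 8>4]
(C,R): not NE [P1→B gives 2>1]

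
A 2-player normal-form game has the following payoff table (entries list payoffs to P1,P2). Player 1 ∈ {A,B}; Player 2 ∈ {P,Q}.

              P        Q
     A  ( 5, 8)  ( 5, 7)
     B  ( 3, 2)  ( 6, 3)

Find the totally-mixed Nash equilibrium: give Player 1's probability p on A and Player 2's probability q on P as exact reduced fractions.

P1 indiff ⇒ q·5+(1-q)·5 = q·3+(1-q)·6 ⇒ q(2) = (1-q)(1) ⇒ q = 1/3
P2 indiff ⇒ p·8+(1-p)·2 = p·7+(1-p)·3 ⇒ p(1) = (1-p)(1) ⇒ p = 1/2

P1 mixes 1/2 on A; P2 mixes 1/3 on P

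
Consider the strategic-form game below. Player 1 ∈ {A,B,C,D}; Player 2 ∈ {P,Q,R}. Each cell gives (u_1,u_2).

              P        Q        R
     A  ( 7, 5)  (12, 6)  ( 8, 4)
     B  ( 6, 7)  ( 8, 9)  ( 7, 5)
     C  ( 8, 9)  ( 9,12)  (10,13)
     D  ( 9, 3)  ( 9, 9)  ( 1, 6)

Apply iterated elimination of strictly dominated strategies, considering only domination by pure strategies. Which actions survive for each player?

Survivors P1:{A,C} P2:{Q,R}

P1 drop B (A beats it: P:7>6 Q:12>8 R:8>7)
P2 drop P (Q beats it: A:6>5 C:12>9 D:9>3)
P1 drop D (A beats it: Q:12>9 R:8>1)
P1→{A,C} P2→{Q,R}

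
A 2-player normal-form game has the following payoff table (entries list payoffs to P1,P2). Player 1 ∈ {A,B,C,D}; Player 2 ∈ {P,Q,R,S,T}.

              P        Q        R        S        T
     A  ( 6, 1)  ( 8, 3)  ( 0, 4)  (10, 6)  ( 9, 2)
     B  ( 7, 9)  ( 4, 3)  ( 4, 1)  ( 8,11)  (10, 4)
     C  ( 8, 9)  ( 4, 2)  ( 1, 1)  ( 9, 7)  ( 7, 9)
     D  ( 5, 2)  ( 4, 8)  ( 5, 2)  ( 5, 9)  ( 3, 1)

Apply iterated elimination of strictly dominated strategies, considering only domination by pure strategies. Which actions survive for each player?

P2 drop Q (S beats it: A:6>3 B:11>3 C:7>2 D:9>8)
P2 drop R (S beats it: A:6>4 B:11>1 C:7>1 D:9>2)
P1 drop D (A beats it: P:6>5 S:10>5 T:9>3)
P1→{A,B,C} P2→{P,S,T}

Survivors P1:{A,B,C} P2:{P,S,T}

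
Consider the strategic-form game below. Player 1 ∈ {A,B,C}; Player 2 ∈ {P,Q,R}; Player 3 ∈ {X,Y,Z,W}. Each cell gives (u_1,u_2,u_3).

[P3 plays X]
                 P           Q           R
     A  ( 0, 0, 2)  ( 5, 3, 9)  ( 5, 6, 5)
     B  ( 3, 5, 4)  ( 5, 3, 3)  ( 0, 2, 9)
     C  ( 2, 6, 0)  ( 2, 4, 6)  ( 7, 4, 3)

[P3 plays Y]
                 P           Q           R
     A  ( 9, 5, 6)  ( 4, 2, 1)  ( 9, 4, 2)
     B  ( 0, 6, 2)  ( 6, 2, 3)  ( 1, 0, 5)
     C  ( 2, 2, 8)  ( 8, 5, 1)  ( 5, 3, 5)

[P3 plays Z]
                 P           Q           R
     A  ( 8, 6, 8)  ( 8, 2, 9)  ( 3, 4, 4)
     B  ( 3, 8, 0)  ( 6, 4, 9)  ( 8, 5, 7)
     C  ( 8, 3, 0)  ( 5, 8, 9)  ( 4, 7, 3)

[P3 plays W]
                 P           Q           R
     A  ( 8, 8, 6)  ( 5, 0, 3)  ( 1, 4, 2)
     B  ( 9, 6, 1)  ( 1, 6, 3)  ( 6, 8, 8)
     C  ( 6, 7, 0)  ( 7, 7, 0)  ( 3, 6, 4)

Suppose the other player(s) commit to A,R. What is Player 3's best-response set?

argmax u_3 = {X}

u_3(X vs A,R) = 5
u_3(Y vs A,R) = 2
u_3(Z vs A,R) = 4
u_3(W vs A,R) = 2
max payoff 5 at {X}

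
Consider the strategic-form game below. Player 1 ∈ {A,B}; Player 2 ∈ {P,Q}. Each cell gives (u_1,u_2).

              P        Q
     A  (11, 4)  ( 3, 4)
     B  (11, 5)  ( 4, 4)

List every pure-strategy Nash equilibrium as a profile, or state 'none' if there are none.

(A,P): NE
(A,Q): not NE [P1→B gives 4>3]
(B,P): NE
(B,Q): not NE [P2→P gives 5>4]

Nash profiles: (A,P), (B,P)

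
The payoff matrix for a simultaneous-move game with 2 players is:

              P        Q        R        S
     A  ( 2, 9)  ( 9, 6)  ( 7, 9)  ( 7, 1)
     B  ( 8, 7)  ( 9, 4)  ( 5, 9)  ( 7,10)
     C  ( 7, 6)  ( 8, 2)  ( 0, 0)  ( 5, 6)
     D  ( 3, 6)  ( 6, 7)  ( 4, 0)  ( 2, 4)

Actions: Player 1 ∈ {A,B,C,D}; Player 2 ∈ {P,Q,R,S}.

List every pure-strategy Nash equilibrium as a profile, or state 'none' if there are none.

(A,P): not NE [P1→B gives 8>2]
(A,Q): not NE [P2→R gives 9>6]
(A,R): NE
(A,S): not NE [P2→R gives 9>1]
(B,P): not NE [P2→S gives 10>7]
(B,Q): not NE [P2→S gives 10>4]
(B,R): not NE [P1→A gives 7>5; P2→S gives 10>9]
(B,S): NE
(C,P): not NE [P1→B gives 8>7]
(C,Q): not NE [P1→B gives 9>8; P2→S gives 6>2]
(C,R): not NE [P1→A gives 7>0; P2→S gives 6>0]
(C,S): not NE [P1→B gives 7>5]
(D,P): not NE [P1→B gives 8>3; P2→Q gives 7>6]
(D,Q): not NE [P1→B gives 9>6]
(D,R): not NE [P1→A gives 7>4; P2→Q gives 7>0]
(D,S): not NE [P1→B gives 7>2; P2→Q gives 7>4]

NE set: (A,R), (B,S)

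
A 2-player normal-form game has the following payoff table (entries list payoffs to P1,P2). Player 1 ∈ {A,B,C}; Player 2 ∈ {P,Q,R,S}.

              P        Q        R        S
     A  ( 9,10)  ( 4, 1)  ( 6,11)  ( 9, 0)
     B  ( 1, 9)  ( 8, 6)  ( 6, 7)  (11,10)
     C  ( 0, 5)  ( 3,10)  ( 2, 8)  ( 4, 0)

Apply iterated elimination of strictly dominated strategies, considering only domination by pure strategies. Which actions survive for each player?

Survivors P1:{A,B} P2:{P,R,S}

P1 drop C (A beats it: P:9>0 Q:4>3 R:6>2 S:9>4)
P2 drop Q (P beats it: A:10>1 B:9>6)
P1→{A,B} P2→{P,R,S}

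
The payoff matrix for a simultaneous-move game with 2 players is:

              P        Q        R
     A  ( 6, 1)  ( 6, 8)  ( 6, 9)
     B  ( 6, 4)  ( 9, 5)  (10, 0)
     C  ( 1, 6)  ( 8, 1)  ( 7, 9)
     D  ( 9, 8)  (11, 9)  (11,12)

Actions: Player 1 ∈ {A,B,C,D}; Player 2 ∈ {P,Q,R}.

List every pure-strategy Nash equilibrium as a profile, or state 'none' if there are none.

PSNE = {(D,R)}

(A,P): not NE [P1→D gives 9>6; P2→R gives 9>1]
(A,Q): not NE [P1→D gives 11>6; P2→R gives 9>8]
(A,R): not NE [P1→D gives 11>6]
(B,P): not NE [P1→D gives 9>6; P2→Q gives 5>4]
(B,Q): not NE [P1→D gives 11>9]
(B,R): not NE [P1→D gives 11>10; P2→Q gives 5>0]
(C,P): not NE [P1→D gives 9>1; P2→R gives 9>6]
(C,Q): not NE [P1→D gives 11>8; P2→R gives 9>1]
(C,R): not NE [P1→D gives 11>7]
(D,P): not NE [P2→R gives 12>8]
(D,Q): not NE [P2→R gives 12>9]
(D,R): NE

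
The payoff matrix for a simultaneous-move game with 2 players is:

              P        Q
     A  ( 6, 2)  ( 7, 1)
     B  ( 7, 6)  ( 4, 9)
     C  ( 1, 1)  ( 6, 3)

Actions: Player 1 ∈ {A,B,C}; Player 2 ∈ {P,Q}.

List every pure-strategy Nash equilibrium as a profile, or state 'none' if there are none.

(A,P): not NE [P1→B gives 7>6]
(A,Q): not NE [P2→P gives 2>1]
(B,P): not NE [P2→Q gives 9>6]
(B,Q): not NE [P1→A gives 7>4]
(C,P): not NE [P1→B gives 7>1; P2→Q gives 3>1]
(C,Q): not NE [P1→A gives 7>6]

Equilibria: none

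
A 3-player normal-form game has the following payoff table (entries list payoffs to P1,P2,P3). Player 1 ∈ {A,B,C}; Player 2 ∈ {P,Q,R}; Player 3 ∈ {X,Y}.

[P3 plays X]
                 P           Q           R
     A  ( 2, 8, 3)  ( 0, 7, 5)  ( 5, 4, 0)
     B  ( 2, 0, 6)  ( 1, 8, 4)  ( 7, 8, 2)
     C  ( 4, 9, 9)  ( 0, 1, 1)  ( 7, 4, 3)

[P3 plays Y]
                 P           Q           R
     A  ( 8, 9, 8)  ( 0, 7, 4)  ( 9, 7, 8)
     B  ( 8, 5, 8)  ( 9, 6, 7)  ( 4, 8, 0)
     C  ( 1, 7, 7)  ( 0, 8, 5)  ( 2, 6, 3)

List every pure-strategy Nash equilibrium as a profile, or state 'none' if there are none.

NE set: (A,P,Y), (B,R,X), (C,P,X)

(A,P,X): not NE [P1→C gives 4>2; P3→Y gives 8>3]
(A,P,Y): NE
(A,Q,X): not NE [P1→B gives 1>0; P2→P gives 8>7]
(A,Q,Y): not NE [P1→B gives 9>0; P2→P gives 9>7; P3→X gives 5>4]
(A,R,X): not NE [P1→C gives 7>5; P2→P gives 8>4; P3→Y gives 8>0]
(A,R,Y): not NE [P2→P gives 9>7]
(B,P,X): not NE [P1→C gives 4>2; P2→R gives 8>0; P3→Y gives 8>6]
(B,P,Y): not NE [P2→R gives 8>5]
(B,Q,X): not NE [P3→Y gives 7>4]
(B,Q,Y): not NE [P2→R gives 8>6]
(B,R,X): NE
(B,R,Y): not NE [P1→A gives 9>4; P3→X gives 2>0]
(C,P,X): NE
(C,P,Y): not NE [P1→B gives 8>1; P2→Q gives 8>7; P3→X gives 9>7]
(C,Q,X): not NE [P1→B gives 1>0; P2→P gives 9>1; P3→Y gives 5>1]
(C,Q,Y): not NE [P1→B gives 9>0]
(C,R,X): not NE [P2→P gives 9>4]
(C,R,Y): not NE [P1→A gives 9>2; P2→Q gives 8>6]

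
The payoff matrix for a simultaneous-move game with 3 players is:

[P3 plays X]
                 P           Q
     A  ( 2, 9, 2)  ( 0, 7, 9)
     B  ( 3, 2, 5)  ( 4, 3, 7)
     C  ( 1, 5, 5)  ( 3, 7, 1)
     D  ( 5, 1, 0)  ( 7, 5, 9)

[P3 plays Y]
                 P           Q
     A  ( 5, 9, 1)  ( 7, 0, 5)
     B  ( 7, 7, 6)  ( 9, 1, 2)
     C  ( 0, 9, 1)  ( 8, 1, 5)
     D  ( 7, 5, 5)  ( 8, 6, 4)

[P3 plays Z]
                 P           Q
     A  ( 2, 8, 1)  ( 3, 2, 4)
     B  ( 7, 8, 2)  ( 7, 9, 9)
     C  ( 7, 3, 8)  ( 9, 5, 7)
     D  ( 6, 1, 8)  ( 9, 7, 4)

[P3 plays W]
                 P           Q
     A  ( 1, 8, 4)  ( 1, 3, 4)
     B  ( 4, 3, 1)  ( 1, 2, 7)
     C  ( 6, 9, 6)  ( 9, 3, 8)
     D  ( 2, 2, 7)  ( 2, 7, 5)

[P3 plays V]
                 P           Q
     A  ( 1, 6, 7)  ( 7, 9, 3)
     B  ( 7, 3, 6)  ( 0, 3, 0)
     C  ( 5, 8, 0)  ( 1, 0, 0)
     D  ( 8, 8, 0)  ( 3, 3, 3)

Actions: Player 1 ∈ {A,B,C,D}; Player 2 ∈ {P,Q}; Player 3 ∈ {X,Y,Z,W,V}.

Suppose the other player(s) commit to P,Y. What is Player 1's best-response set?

argmax u_1 = {B,D}

u_1(A vs P,Y) = 5
u_1(B vs P,Y) = 7
u_1(C vs P,Y) = 0
u_1(D vs P,Y) = 7
max payoff 7 at {B,D}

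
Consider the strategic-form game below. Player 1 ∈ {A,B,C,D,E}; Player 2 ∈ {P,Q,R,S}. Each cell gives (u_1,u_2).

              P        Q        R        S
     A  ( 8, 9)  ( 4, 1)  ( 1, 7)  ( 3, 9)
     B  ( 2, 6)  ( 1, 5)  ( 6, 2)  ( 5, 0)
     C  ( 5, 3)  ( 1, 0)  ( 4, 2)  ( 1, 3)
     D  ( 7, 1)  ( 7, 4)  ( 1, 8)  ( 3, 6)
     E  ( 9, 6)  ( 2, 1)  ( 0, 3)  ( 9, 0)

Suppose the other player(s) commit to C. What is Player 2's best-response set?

u_2(P vs C) = 3
u_2(Q vs C) = 0
u_2(R vs C) = 2
u_2(S vs C) = 3
max payoff 3 at {P,S}

BR_2 = {P,S}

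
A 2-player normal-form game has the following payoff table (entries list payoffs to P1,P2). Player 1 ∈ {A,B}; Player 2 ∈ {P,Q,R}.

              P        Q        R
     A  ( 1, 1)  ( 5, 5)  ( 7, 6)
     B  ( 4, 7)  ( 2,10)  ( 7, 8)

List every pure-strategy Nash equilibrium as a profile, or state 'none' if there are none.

(A,P): not NE [P1→B gives 4>1; P2→R gives 6>1]
(A,Q): not NE [P2→R gives 6>5]
(A,R): NE
(B,P): not NE [P2→Q gives 10>7]
(B,Q): not NE [P1→A gives 5>2]
(B,R): not NE [P2→Q gives 10>8]

PSNE = {(A,R)}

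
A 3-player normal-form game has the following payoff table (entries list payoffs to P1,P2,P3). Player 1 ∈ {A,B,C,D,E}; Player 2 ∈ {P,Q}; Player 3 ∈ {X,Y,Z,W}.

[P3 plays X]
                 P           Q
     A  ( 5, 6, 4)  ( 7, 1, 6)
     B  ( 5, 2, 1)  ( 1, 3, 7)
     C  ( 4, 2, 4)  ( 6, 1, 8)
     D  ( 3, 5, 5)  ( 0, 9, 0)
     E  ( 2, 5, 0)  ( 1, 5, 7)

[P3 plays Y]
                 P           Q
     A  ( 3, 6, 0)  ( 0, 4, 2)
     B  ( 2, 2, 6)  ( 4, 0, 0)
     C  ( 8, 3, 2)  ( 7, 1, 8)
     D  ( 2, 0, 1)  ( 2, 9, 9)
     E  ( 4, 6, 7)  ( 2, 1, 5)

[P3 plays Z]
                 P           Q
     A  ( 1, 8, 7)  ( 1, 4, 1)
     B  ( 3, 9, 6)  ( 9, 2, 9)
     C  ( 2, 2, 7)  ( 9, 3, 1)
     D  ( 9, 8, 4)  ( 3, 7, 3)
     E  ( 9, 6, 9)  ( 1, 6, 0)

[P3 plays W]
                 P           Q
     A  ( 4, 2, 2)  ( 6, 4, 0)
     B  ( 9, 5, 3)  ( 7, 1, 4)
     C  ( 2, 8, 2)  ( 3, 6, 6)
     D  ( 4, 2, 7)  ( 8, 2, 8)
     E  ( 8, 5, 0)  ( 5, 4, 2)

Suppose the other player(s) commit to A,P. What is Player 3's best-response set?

BR_3 = {Z}

u_3(X vs A,P) = 4
u_3(Y vs A,P) = 0
u_3(Z vs A,P) = 7
u_3(W vs A,P) = 2
max payoff 7 at {Z}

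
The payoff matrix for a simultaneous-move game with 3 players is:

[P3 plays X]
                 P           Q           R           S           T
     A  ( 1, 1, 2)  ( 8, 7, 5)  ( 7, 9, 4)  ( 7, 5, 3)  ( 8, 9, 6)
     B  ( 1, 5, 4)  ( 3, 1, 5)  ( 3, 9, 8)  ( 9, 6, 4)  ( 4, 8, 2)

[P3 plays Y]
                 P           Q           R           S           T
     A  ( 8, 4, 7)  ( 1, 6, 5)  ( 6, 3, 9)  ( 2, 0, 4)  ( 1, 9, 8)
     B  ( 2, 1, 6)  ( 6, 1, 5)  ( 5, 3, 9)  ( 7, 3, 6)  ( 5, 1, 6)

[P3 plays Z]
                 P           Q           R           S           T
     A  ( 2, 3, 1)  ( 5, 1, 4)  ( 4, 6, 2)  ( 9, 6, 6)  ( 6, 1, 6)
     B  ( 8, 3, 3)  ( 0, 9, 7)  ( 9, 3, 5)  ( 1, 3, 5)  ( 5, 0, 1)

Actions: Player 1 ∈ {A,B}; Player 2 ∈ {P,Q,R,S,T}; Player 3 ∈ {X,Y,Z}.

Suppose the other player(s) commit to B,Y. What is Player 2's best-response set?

u_2(P vs B,Y) = 1
u_2(Q vs B,Y) = 1
u_2(R vs B,Y) = 3
u_2(S vs B,Y) = 3
u_2(T vs B,Y) = 1
max payoff 3 at {R,S}

P2 best: {R,S}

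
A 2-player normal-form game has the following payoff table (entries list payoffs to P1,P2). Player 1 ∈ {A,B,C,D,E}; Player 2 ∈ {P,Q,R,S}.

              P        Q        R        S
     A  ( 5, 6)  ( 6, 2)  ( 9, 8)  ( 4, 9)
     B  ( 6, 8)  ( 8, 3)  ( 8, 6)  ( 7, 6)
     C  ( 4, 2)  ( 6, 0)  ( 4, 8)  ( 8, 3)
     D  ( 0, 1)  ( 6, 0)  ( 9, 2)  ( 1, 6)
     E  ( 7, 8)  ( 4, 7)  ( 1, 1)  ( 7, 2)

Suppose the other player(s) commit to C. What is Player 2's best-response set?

u_2(P vs C) = 2
u_2(Q vs C) = 0
u_2(R vs C) = 8
u_2(S vs C) = 3
max payoff 8 at {R}

argmax u_2 = {R}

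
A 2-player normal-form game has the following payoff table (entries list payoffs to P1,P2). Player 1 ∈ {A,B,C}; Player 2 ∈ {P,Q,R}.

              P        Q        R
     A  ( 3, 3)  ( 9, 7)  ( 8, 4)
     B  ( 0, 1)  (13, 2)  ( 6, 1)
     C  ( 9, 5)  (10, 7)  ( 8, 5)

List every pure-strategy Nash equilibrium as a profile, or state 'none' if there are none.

Nash profiles: (B,Q)

(A,P): not NE [P1→C gives 9>3; P2→Q gives 7>3]
(A,Q): not NE [P1→B gives 13>9]
(A,R): not NE [P2→Q gives 7>4]
(B,P): not NE [P1→C gives 9>0; P2→Q gives 2>1]
(B,Q): NE
(B,R): not NE [P1→C gives 8>6; P2→Q gives 2>1]
(C,P): not NE [P2→Q gives 7>5]
(C,Q): not NE [P1→B gives 13>10]
(C,R): not NE [P2→Q gives 7>5]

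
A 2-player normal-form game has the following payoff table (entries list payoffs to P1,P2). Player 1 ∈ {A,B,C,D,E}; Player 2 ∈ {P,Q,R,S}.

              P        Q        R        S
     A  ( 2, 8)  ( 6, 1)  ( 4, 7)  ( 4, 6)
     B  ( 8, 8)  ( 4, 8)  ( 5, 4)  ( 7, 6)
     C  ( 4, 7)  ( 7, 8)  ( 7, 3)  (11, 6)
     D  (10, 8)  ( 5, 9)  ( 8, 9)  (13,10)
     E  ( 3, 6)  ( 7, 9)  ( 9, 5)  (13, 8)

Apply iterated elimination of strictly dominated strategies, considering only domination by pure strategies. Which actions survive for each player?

P1 drop A (C beats it: P:4>2 Q:7>6 R:7>4 S:11>4)
P1 drop B (D beats it: P:10>8 Q:5>4 R:8>5 S:13>7)
P2 drop P (Q beats it: C:8>7 D:9>8 E:9>6)
P2 drop R (S beats it: C:6>3 D:10>9 E:8>5)
P1→{C,D,E} P2→{Q,S}

Remaining: P1:{C,D,E} P2:{Q,S}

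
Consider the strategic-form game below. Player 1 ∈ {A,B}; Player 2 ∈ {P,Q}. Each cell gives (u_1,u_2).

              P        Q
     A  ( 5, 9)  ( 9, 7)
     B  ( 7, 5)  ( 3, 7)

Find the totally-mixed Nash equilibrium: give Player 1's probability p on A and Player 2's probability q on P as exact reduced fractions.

p=1/2, q=3/4

P1 indiff ⇒ q·5+(1-q)·9 = q·7+(1-q)·3 ⇒ q(-2) = (1-q)(-6) ⇒ q = 3/4
P2 indiff ⇒ p·9+(1-p)·5 = p·7+(1-p)·7 ⇒ p(2) = (1-p)(2) ⇒ p = 1/2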